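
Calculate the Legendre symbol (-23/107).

-1

First reduce: -23 ≡ 84 (mod 107).
Pull out 2^2: since 107 ≡ 3 (mod 8), (2/107) = -1, so (2/107)^2 = +1.
Reciprocity: 21 ≡ 1 and 107 ≡ 3 (mod 4), so (21/107) = +(107/21).
Reduce top mod 21: now compute (2/21).
Pull out 2: since 21 ≡ 5 (mod 8), (2/21) = -1.
Reached (1/21) = 1. Collecting the sign flips along the way, the symbol is -1.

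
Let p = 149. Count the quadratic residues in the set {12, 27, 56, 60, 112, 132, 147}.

2

(12/149) = -1 → non-residue.
(27/149) = -1 → non-residue.
(56/149) = -1 → non-residue.
(60/149) = -1 → non-residue.
(112/149) = +1 → QR.
(132/149) = +1 → QR.
(147/149) = -1 → non-residue.
Total quadratic residues among the 7: 2.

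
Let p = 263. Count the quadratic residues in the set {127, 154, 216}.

(127/263) = -1 → non-residue.
(154/263) = -1 → non-residue.
(216/263) = +1 → QR.
Total quadratic residues among the 3: 1.

1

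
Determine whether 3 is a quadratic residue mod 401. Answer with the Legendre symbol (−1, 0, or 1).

-1

Reciprocity: 3 ≡ 3 and 401 ≡ 1 (mod 4), so (3/401) = +(401/3).
Reduce top mod 3: now compute (2/3).
Pull out 2: since 3 ≡ 3 (mod 8), (2/3) = -1.
Reached (1/3) = 1. Collecting the sign flips along the way, the symbol is -1.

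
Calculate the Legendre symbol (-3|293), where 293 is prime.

Euler's criterion: (-3/293) ≡ 290^146 (mod 293).
290^2 ≡ 9 (mod 293)
290^4 ≡ 81 (mod 293)
290^8 ≡ 115 (mod 293)
290^16 ≡ 40 (mod 293)
290^32 ≡ 135 (mod 293)
290^64 ≡ 59 (mod 293)
290^128 ≡ 258 (mod 293)
290^146 = 290^(128+16+2) ≡ 292 (mod 293).
Result is 292 ≡ −1, so (-3/293) = −1.

-1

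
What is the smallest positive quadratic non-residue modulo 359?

(2/359) = +1, so 2 is a residue.
(3/359) = +1, so 3 is a residue.
(4/359) = +1, so 4 is a residue.
(5/359) = +1, so 5 is a residue.
(6/359) = +1, so 6 is a residue.
(7/359) = −1, so 7 is the smallest positive non-residue mod 359.

7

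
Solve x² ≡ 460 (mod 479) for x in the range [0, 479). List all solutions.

Since 479 ≡ 3 (mod 4), a square root of 460 is 460^((479+1)/4) = 460^120 mod 479.
Repeated squaring: 460^2≡361, 460^4≡33, 460^8≡131, 460^16≡396, 460^32≡183, 460^64≡438 (mod 479).
460^120 = 460^(64+32+16+8) ≡ 192 (mod 479).
Check: 192² = 36864 ≡ 460 (mod 479). The two roots are 192 and 287.

192, 287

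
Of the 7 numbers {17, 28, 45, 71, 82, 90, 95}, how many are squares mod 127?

3

(17/127) = +1 → QR.
(28/127) = -1 → non-residue.
(45/127) = -1 → non-residue.
(71/127) = +1 → QR.
(82/127) = +1 → QR.
(90/127) = -1 → non-residue.
(95/127) = -1 → non-residue.
Total quadratic residues among the 7: 3.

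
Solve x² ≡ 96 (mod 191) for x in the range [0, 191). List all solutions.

Since 191 ≡ 3 (mod 4), a square root of 96 is 96^((191+1)/4) = 96^48 mod 191.
Repeated squaring: 96^2≡48, 96^4≡12, 96^8≡144, 96^16≡108, 96^32≡13 (mod 191).
96^48 = 96^(32+16) ≡ 67 (mod 191).
Check: 67² = 4489 ≡ 96 (mod 191). The two roots are 67 and 124.

67, 124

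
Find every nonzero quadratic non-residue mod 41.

3,6,7,11,12,13,14,15,17,19,22,24,26,27,28,29,30,34,35,38

Square k = 1,…,20 (k and 41−k give the same square):
1²=1, 2²=4, 3²=9, 4²=16, 5²=25, 6²=36, 7²≡8, 8²≡23, 9²≡40, 10²≡18, 11²≡39, 12²≡21, 13²≡5, 14²≡32, 15²≡20, 16²≡10, 17²≡2, 18²≡37, 19²≡33, 20²≡31 (mod 41).
The residues are {1, 2, 4, 5, 8, 9, 10, 16, 18, 20, 21, 23, 25, 31, 32, 33, 36, 37, 39, 40}; the non-residues are the remaining 20 nonzero classes.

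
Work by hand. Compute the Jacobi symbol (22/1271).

Pull out 2: since 1271 ≡ 7 (mod 8), (2/1271) = +1.
Reciprocity: 11 ≡ 3 and 1271 ≡ 3 (mod 4), so (11/1271) = −(1271/11).
Reduce top mod 11: now compute (6/11).
Pull out 2: since 11 ≡ 3 (mod 8), (2/11) = -1.
Reciprocity: 3 ≡ 3 and 11 ≡ 3 (mod 4), so (3/11) = −(11/3).
Reduce top mod 3: now compute (2/3).
Pull out 2: since 3 ≡ 3 (mod 8), (2/3) = -1.
Reached (1/3) = 1. Collecting the sign flips along the way, the symbol is +1.

1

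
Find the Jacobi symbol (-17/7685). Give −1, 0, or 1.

First reduce: -17 ≡ 7668 (mod 7685).
Pull out 2^2: since 7685 ≡ 5 (mod 8), (2/7685) = -1, so (2/7685)^2 = +1.
Reciprocity: 1917 ≡ 1 and 7685 ≡ 1 (mod 4), so (1917/7685) = +(7685/1917).
Reduce top mod 1917: now compute (17/1917).
Reciprocity: 17 ≡ 1 and 1917 ≡ 1 (mod 4), so (17/1917) = +(1917/17).
Reduce top mod 17: now compute (13/17).
Reciprocity: 13 ≡ 1 and 17 ≡ 1 (mod 4), so (13/17) = +(17/13).
Reduce top mod 13: now compute (4/13).
Pull out 2^2: since 13 ≡ 5 (mod 8), (2/13) = -1, so (2/13)^2 = +1.
Reached (1/13) = 1. Collecting the sign flips along the way, the symbol is +1.

1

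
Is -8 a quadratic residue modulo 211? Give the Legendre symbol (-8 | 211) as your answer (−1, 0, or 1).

First reduce: -8 ≡ 203 (mod 211).
Reciprocity: 203 ≡ 3 and 211 ≡ 3 (mod 4), so (203/211) = −(211/203).
Reduce top mod 203: now compute (8/203).
Pull out 2^3: since 203 ≡ 3 (mod 8), (2/203) = -1, so (2/203)^3 = -1.
Reached (1/203) = 1. Collecting the sign flips along the way, the symbol is +1.

1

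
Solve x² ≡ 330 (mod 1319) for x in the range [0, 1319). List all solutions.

659, 660

Since 1319 ≡ 3 (mod 4), a square root of 330 is 330^((1319+1)/4) = 330^330 mod 1319.
Repeated squaring: 330^2≡742, 330^4≡541, 330^8≡1182, 330^16≡303, 330^32≡798, 330^64≡1046, 330^128≡665, 330^256≡360 (mod 1319).
330^330 = 330^(256+64+8+2) ≡ 660 (mod 1319).
Check: 660² = 435600 ≡ 330 (mod 1319). The two roots are 659 and 660.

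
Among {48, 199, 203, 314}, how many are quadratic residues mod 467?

(48/467) = +1 → QR.
(199/467) = +1 → QR.
(203/467) = -1 → non-residue.
(314/467) = -1 → non-residue.
Total quadratic residues among the 4: 2.

2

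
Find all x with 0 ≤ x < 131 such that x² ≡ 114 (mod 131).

Since 131 ≡ 3 (mod 4), a square root of 114 is 114^((131+1)/4) = 114^33 mod 131.
Repeated squaring: 114^2≡27, 114^4≡74, 114^8≡105, 114^16≡21, 114^32≡48 (mod 131).
114^33 = 114^(32+1) ≡ 101 (mod 131).
Check: 101² = 10201 ≡ 114 (mod 131). The two roots are 30 and 101.

30, 101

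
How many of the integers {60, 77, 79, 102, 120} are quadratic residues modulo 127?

(60/127) = +1 → QR.
(77/127) = -1 → non-residue.
(79/127) = +1 → QR.
(102/127) = -1 → non-residue.
(120/127) = +1 → QR.
Total quadratic residues among the 5: 3.

3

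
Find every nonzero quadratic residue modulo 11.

1, 3, 4, 5, 9

Square k = 1,…,5 (k and 11−k give the same square):
1²=1, 2²=4, 3²=9, 4²≡5, 5²≡3 (mod 11).
So the quadratic residues mod 11 are {1, 3, 4, 5, 9}.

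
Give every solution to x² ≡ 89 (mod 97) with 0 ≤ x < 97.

97 ≡ 1 (mod 4), so we find a root by search.
Trying successive values, 34² = 1156 ≡ 89 (mod 97). The other root is 97 − 34 = 63.

34, 63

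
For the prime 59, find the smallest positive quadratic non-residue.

(2/59) = −1, so 2 is the smallest positive non-residue mod 59.

2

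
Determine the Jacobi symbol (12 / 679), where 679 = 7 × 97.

-1

Pull out 2^2: since 679 ≡ 7 (mod 8), (2/679) = +1, so (2/679)^2 = +1.
Reciprocity: 3 ≡ 3 and 679 ≡ 3 (mod 4), so (3/679) = −(679/3).
Reduce top mod 3: now compute (1/3).
Reached (1/3) = 1. Collecting the sign flips along the way, the symbol is -1.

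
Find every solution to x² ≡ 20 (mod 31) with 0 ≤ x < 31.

12, 19

Since 31 ≡ 3 (mod 4), a square root of 20 is 20^((31+1)/4) = 20^8 mod 31.
Repeated squaring: 20^2≡28, 20^4≡9, 20^8≡19 (mod 31).
20^8 = 20^(8) ≡ 19 (mod 31).
Check: 19² = 361 ≡ 20 (mod 31). The two roots are 12 and 19.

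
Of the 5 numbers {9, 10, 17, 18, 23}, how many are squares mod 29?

(9/29) = +1 → QR.
(10/29) = -1 → non-residue.
(17/29) = -1 → non-residue.
(18/29) = -1 → non-residue.
(23/29) = +1 → QR.
Total quadratic residues among the 5: 2.

2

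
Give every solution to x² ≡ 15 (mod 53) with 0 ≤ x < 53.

53 ≡ 1 (mod 4), so we find a root by search.
Trying successive values, 11² = 121 ≡ 15 (mod 53). The other root is 53 − 11 = 42.

11, 42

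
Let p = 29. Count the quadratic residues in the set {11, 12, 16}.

1

(11/29) = -1 → non-residue.
(12/29) = -1 → non-residue.
(16/29) = +1 → QR.
Total quadratic residues among the 3: 1.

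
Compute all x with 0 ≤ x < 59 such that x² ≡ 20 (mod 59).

16, 43

Since 59 ≡ 3 (mod 4), a square root of 20 is 20^((59+1)/4) = 20^15 mod 59.
Repeated squaring: 20^2≡46, 20^4≡51, 20^8≡5 (mod 59).
20^15 = 20^(8+4+2+1) ≡ 16 (mod 59).
Check: 16² = 256 ≡ 20 (mod 59). The two roots are 16 and 43.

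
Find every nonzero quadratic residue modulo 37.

Square k = 1,…,18 (k and 37−k give the same square):
1²=1, 2²=4, 3²=9, 4²=16, 5²=25, 6²=36, 7²≡12, 8²≡27, 9²≡7, 10²≡26, 11²≡10, 12²≡33, 13²≡21, 14²≡11, 15²≡3, 16²≡34, 17²≡30, 18²≡28 (mod 37).
So the quadratic residues mod 37 are {1, 3, 4, 7, 9, 10, 11, 12, 16, 21, 25, 26, 27, 28, 30, 33, 34, 36}.

1,3,4,7,9,10,11,12,16,21,25,26,27,28,30,33,34,36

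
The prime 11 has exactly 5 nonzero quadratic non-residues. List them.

Square k = 1,…,5 (k and 11−k give the same square):
1²=1, 2²=4, 3²=9, 4²≡5, 5²≡3 (mod 11).
The residues are {1, 3, 4, 5, 9}; the non-residues are the remaining 5 nonzero classes.

2 6 7 8 10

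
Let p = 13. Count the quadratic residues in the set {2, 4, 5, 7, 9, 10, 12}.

4

(2/13) = -1 → non-residue.
(4/13) = +1 → QR.
(5/13) = -1 → non-residue.
(7/13) = -1 → non-residue.
(9/13) = +1 → QR.
(10/13) = +1 → QR.
(12/13) = +1 → QR.
Total quadratic residues among the 7: 4.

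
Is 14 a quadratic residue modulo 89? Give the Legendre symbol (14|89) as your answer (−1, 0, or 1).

Pull out 2: since 89 ≡ 1 (mod 8), (2/89) = +1.
Reciprocity: 7 ≡ 3 and 89 ≡ 1 (mod 4), so (7/89) = +(89/7).
Reduce top mod 7: now compute (5/7).
Reciprocity: 5 ≡ 1 and 7 ≡ 3 (mod 4), so (5/7) = +(7/5).
Reduce top mod 5: now compute (2/5).
Pull out 2: since 5 ≡ 5 (mod 8), (2/5) = -1.
Reached (1/5) = 1. Collecting the sign flips along the way, the symbol is -1.

-1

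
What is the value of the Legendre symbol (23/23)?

0

First reduce: 23 ≡ 0 (mod 23).
Top reduces to 0: gcd > 1, so the symbol is 0.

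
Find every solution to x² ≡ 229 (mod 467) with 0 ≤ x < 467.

Since 467 ≡ 3 (mod 4), a square root of 229 is 229^((467+1)/4) = 229^117 mod 467.
Repeated squaring: 229^2≡137, 229^4≡89, 229^8≡449, 229^16≡324, 229^32≡368, 229^64≡461 (mod 467).
229^117 = 229^(64+32+16+4+1) ≡ 189 (mod 467).
Check: 189² = 35721 ≡ 229 (mod 467). The two roots are 189 and 278.

189, 278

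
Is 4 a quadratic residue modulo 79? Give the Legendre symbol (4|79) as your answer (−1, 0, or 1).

1

Euler's criterion: (4/79) ≡ 4^39 (mod 79).
4^2 ≡ 16 (mod 79)
4^4 ≡ 19 (mod 79)
4^8 ≡ 45 (mod 79)
4^16 ≡ 50 (mod 79)
4^32 ≡ 51 (mod 79)
4^39 = 4^(32+4+2+1) ≡ 1 (mod 79).
Result is 1, so (4/79) = 1.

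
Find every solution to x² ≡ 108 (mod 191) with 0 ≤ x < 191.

Since 191 ≡ 3 (mod 4), a square root of 108 is 108^((191+1)/4) = 108^48 mod 191.
Repeated squaring: 108^2≡13, 108^4≡169, 108^8≡102, 108^16≡90, 108^32≡78 (mod 191).
108^48 = 108^(32+16) ≡ 144 (mod 191).
Check: 144² = 20736 ≡ 108 (mod 191). The two roots are 47 and 144.

47, 144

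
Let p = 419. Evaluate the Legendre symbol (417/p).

Euler's criterion: (417/419) ≡ 417^209 (mod 419).
417^2 ≡ 4 (mod 419)
417^4 ≡ 16 (mod 419)
417^8 ≡ 256 (mod 419)
417^16 ≡ 172 (mod 419)
417^32 ≡ 254 (mod 419)
417^64 ≡ 409 (mod 419)
417^128 ≡ 100 (mod 419)
417^209 = 417^(128+64+16+1) ≡ 1 (mod 419).
Result is 1, so (417/419) = 1.

1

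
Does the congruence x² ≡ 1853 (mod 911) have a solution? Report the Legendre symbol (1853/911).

1

First reduce: 1853 ≡ 31 (mod 911).
Reciprocity: 31 ≡ 3 and 911 ≡ 3 (mod 4), so (31/911) = −(911/31).
Reduce top mod 31: now compute (12/31).
Pull out 2^2: since 31 ≡ 7 (mod 8), (2/31) = +1, so (2/31)^2 = +1.
Reciprocity: 3 ≡ 3 and 31 ≡ 3 (mod 4), so (3/31) = −(31/3).
Reduce top mod 3: now compute (1/3).
Reached (1/3) = 1. Collecting the sign flips along the way, the symbol is +1.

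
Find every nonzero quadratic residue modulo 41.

1,2,4,5,8,9,10,16,18,20,21,23,25,31,32,33,36,37,39,40

Square k = 1,…,20 (k and 41−k give the same square):
1²=1, 2²=4, 3²=9, 4²=16, 5²=25, 6²=36, 7²≡8, 8²≡23, 9²≡40, 10²≡18, 11²≡39, 12²≡21, 13²≡5, 14²≡32, 15²≡20, 16²≡10, 17²≡2, 18²≡37, 19²≡33, 20²≡31 (mod 41).
So the quadratic residues mod 41 are {1, 2, 4, 5, 8, 9, 10, 16, 18, 20, 21, 23, 25, 31, 32, 33, 36, 37, 39, 40}.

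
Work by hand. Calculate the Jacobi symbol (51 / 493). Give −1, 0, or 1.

0

Reciprocity: 51 ≡ 3 and 493 ≡ 1 (mod 4), so (51/493) = +(493/51).
Reduce top mod 51: now compute (34/51).
Pull out 2: since 51 ≡ 3 (mod 8), (2/51) = -1.
Reciprocity: 17 ≡ 1 and 51 ≡ 3 (mod 4), so (17/51) = +(51/17).
Reduce top mod 17: now compute (0/17).
Top reduces to 0: gcd > 1, so the symbol is 0.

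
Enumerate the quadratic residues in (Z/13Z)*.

Square k = 1,…,6 (k and 13−k give the same square):
1²=1, 2²=4, 3²=9, 4²≡3, 5²≡12, 6²≡10 (mod 13).
So the quadratic residues mod 13 are {1, 3, 4, 9, 10, 12}.

1, 3, 4, 9, 10, 12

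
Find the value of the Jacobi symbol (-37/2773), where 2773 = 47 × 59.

First reduce: -37 ≡ 2736 (mod 2773).
Pull out 2^4: since 2773 ≡ 5 (mod 8), (2/2773) = -1, so (2/2773)^4 = +1.
Reciprocity: 171 ≡ 3 and 2773 ≡ 1 (mod 4), so (171/2773) = +(2773/171).
Reduce top mod 171: now compute (37/171).
Reciprocity: 37 ≡ 1 and 171 ≡ 3 (mod 4), so (37/171) = +(171/37).
Reduce top mod 37: now compute (23/37).
Reciprocity: 23 ≡ 3 and 37 ≡ 1 (mod 4), so (23/37) = +(37/23).
Reduce top mod 23: now compute (14/23).
Pull out 2: since 23 ≡ 7 (mod 8), (2/23) = +1.
Reciprocity: 7 ≡ 3 and 23 ≡ 3 (mod 4), so (7/23) = −(23/7).
Reduce top mod 7: now compute (2/7).
Pull out 2: since 7 ≡ 7 (mod 8), (2/7) = +1.
Reached (1/7) = 1. Collecting the sign flips along the way, the symbol is -1.

-1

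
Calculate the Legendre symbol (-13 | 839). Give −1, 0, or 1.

First reduce: -13 ≡ 826 (mod 839).
Pull out 2: since 839 ≡ 7 (mod 8), (2/839) = +1.
Reciprocity: 413 ≡ 1 and 839 ≡ 3 (mod 4), so (413/839) = +(839/413).
Reduce top mod 413: now compute (13/413).
Reciprocity: 13 ≡ 1 and 413 ≡ 1 (mod 4), so (13/413) = +(413/13).
Reduce top mod 13: now compute (10/13).
Pull out 2: since 13 ≡ 5 (mod 8), (2/13) = -1.
Reciprocity: 5 ≡ 1 and 13 ≡ 1 (mod 4), so (5/13) = +(13/5).
Reduce top mod 5: now compute (3/5).
Reciprocity: 3 ≡ 3 and 5 ≡ 1 (mod 4), so (3/5) = +(5/3).
Reduce top mod 3: now compute (2/3).
Pull out 2: since 3 ≡ 3 (mod 8), (2/3) = -1.
Reached (1/3) = 1. Collecting the sign flips along the way, the symbol is +1.

1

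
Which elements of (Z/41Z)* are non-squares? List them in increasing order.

3,6,7,11,12,13,14,15,17,19,22,24,26,27,28,29,30,34,35,38

Square k = 1,…,20 (k and 41−k give the same square):
1²=1, 2²=4, 3²=9, 4²=16, 5²=25, 6²=36, 7²≡8, 8²≡23, 9²≡40, 10²≡18, 11²≡39, 12²≡21, 13²≡5, 14²≡32, 15²≡20, 16²≡10, 17²≡2, 18²≡37, 19²≡33, 20²≡31 (mod 41).
The residues are {1, 2, 4, 5, 8, 9, 10, 16, 18, 20, 21, 23, 25, 31, 32, 33, 36, 37, 39, 40}; the non-residues are the remaining 20 nonzero classes.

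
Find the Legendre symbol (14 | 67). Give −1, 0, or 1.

Pull out 2: since 67 ≡ 3 (mod 8), (2/67) = -1.
Reciprocity: 7 ≡ 3 and 67 ≡ 3 (mod 4), so (7/67) = −(67/7).
Reduce top mod 7: now compute (4/7).
Pull out 2^2: since 7 ≡ 7 (mod 8), (2/7) = +1, so (2/7)^2 = +1.
Reached (1/7) = 1. Collecting the sign flips along the way, the symbol is +1.

1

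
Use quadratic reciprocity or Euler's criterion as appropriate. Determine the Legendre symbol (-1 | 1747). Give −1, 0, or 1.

First reduce: -1 ≡ 1746 (mod 1747).
Pull out 2: since 1747 ≡ 3 (mod 8), (2/1747) = -1.
Reciprocity: 873 ≡ 1 and 1747 ≡ 3 (mod 4), so (873/1747) = +(1747/873).
Reduce top mod 873: now compute (1/873).
Reached (1/873) = 1. Collecting the sign flips along the way, the symbol is -1.

-1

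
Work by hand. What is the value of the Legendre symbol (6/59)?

Pull out 2: since 59 ≡ 3 (mod 8), (2/59) = -1.
Reciprocity: 3 ≡ 3 and 59 ≡ 3 (mod 4), so (3/59) = −(59/3).
Reduce top mod 3: now compute (2/3).
Pull out 2: since 3 ≡ 3 (mod 8), (2/3) = -1.
Reached (1/3) = 1. Collecting the sign flips along the way, the symbol is -1.

-1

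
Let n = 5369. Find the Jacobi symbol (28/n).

Pull out 2^2: since 5369 ≡ 1 (mod 8), (2/5369) = +1, so (2/5369)^2 = +1.
Reciprocity: 7 ≡ 3 and 5369 ≡ 1 (mod 4), so (7/5369) = +(5369/7).
Reduce top mod 7: now compute (0/7).
Top reduces to 0: gcd > 1, so the symbol is 0.

0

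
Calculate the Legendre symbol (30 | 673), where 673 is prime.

Euler's criterion: (30/673) ≡ 30^336 (mod 673).
30^2 ≡ 227 (mod 673)
30^4 ≡ 381 (mod 673)
30^8 ≡ 466 (mod 673)
30^16 ≡ 450 (mod 673)
30^32 ≡ 600 (mod 673)
30^64 ≡ 618 (mod 673)
30^128 ≡ 333 (mod 673)
30^256 ≡ 517 (mod 673)
30^336 = 30^(256+64+16) ≡ 672 (mod 673).
Result is 672 ≡ −1, so (30/673) = −1.

-1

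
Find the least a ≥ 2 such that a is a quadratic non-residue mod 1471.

(2/1471) = +1, so 2 is a residue.
(3/1471) = −1, so 3 is the smallest positive non-residue mod 1471.

3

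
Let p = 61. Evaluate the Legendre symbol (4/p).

1

Pull out 2^2: since 61 ≡ 5 (mod 8), (2/61) = -1, so (2/61)^2 = +1.
Reached (1/61) = 1. Collecting the sign flips along the way, the symbol is +1.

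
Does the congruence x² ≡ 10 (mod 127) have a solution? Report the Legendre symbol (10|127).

-1

Pull out 2: since 127 ≡ 7 (mod 8), (2/127) = +1.
Reciprocity: 5 ≡ 1 and 127 ≡ 3 (mod 4), so (5/127) = +(127/5).
Reduce top mod 5: now compute (2/5).
Pull out 2: since 5 ≡ 5 (mod 8), (2/5) = -1.
Reached (1/5) = 1. Collecting the sign flips along the way, the symbol is -1.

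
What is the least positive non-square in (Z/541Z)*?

2

(2/541) = −1, so 2 is the smallest positive non-residue mod 541.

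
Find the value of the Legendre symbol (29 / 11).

First reduce: 29 ≡ 7 (mod 11).
Reciprocity: 7 ≡ 3 and 11 ≡ 3 (mod 4), so (7/11) = −(11/7).
Reduce top mod 7: now compute (4/7).
Pull out 2^2: since 7 ≡ 7 (mod 8), (2/7) = +1, so (2/7)^2 = +1.
Reached (1/7) = 1. Collecting the sign flips along the way, the symbol is -1.

-1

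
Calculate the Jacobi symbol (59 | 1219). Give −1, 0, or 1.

Reciprocity: 59 ≡ 3 and 1219 ≡ 3 (mod 4), so (59/1219) = −(1219/59).
Reduce top mod 59: now compute (39/59).
Reciprocity: 39 ≡ 3 and 59 ≡ 3 (mod 4), so (39/59) = −(59/39).
Reduce top mod 39: now compute (20/39).
Pull out 2^2: since 39 ≡ 7 (mod 8), (2/39) = +1, so (2/39)^2 = +1.
Reciprocity: 5 ≡ 1 and 39 ≡ 3 (mod 4), so (5/39) = +(39/5).
Reduce top mod 5: now compute (4/5).
Pull out 2^2: since 5 ≡ 5 (mod 8), (2/5) = -1, so (2/5)^2 = +1.
Reached (1/5) = 1. Collecting the sign flips along the way, the symbol is +1.

1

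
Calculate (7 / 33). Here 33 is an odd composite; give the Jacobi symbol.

Reciprocity: 7 ≡ 3 and 33 ≡ 1 (mod 4), so (7/33) = +(33/7).
Reduce top mod 7: now compute (5/7).
Reciprocity: 5 ≡ 1 and 7 ≡ 3 (mod 4), so (5/7) = +(7/5).
Reduce top mod 5: now compute (2/5).
Pull out 2: since 5 ≡ 5 (mod 8), (2/5) = -1.
Reached (1/5) = 1. Collecting the sign flips along the way, the symbol is -1.

-1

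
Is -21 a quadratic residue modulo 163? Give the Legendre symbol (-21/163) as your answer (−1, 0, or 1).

Euler's criterion: (-21/163) ≡ 142^81 (mod 163).
142^2 ≡ 115 (mod 163)
142^4 ≡ 22 (mod 163)
142^8 ≡ 158 (mod 163)
142^16 ≡ 25 (mod 163)
142^32 ≡ 136 (mod 163)
142^64 ≡ 77 (mod 163)
142^81 = 142^(64+16+1) ≡ 162 (mod 163).
Result is 162 ≡ −1, so (-21/163) = −1.

-1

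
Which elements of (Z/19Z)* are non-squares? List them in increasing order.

2, 3, 8, 10, 12, 13, 14, 15, 18

Square k = 1,…,9 (k and 19−k give the same square):
1²=1, 2²=4, 3²=9, 4²=16, 5²≡6, 6²≡17, 7²≡11, 8²≡7, 9²≡5 (mod 19).
The residues are {1, 4, 5, 6, 7, 9, 11, 16, 17}; the non-residues are the remaining 9 nonzero classes.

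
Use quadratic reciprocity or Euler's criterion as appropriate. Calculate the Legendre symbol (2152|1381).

First reduce: 2152 ≡ 771 (mod 1381).
Reciprocity: 771 ≡ 3 and 1381 ≡ 1 (mod 4), so (771/1381) = +(1381/771).
Reduce top mod 771: now compute (610/771).
Pull out 2: since 771 ≡ 3 (mod 8), (2/771) = -1.
Reciprocity: 305 ≡ 1 and 771 ≡ 3 (mod 4), so (305/771) = +(771/305).
Reduce top mod 305: now compute (161/305).
Reciprocity: 161 ≡ 1 and 305 ≡ 1 (mod 4), so (161/305) = +(305/161).
Reduce top mod 161: now compute (144/161).
Pull out 2^4: since 161 ≡ 1 (mod 8), (2/161) = +1, so (2/161)^4 = +1.
Reciprocity: 9 ≡ 1 and 161 ≡ 1 (mod 4), so (9/161) = +(161/9).
Reduce top mod 9: now compute (8/9).
Pull out 2^3: since 9 ≡ 1 (mod 8), (2/9) = +1, so (2/9)^3 = +1.
Reached (1/9) = 1. Collecting the sign flips along the way, the symbol is -1.

-1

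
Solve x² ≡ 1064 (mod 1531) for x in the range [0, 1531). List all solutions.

Since 1531 ≡ 3 (mod 4), a square root of 1064 is 1064^((1531+1)/4) = 1064^383 mod 1531.
Repeated squaring: 1064^2≡687, 1064^4≡421, 1064^8≡1176, 1064^16≡483, 1064^32≡577, 1064^64≡702, 1064^128≡1353, 1064^256≡1064 (mod 1531).
1064^383 = 1064^(256+64+32+16+8+4+2+1) ≡ 1353 (mod 1531).
Check: 1353² = 1830609 ≡ 1064 (mod 1531). The two roots are 178 and 1353.

178, 1353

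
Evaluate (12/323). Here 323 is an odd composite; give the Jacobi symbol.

Pull out 2^2: since 323 ≡ 3 (mod 8), (2/323) = -1, so (2/323)^2 = +1.
Reciprocity: 3 ≡ 3 and 323 ≡ 3 (mod 4), so (3/323) = −(323/3).
Reduce top mod 3: now compute (2/3).
Pull out 2: since 3 ≡ 3 (mod 8), (2/3) = -1.
Reached (1/3) = 1. Collecting the sign flips along the way, the symbol is +1.

1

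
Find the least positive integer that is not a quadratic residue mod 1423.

3

(2/1423) = +1, so 2 is a residue.
(3/1423) = −1, so 3 is the smallest positive non-residue mod 1423.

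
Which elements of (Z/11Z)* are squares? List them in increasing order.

Square k = 1,…,5 (k and 11−k give the same square):
1²=1, 2²=4, 3²=9, 4²≡5, 5²≡3 (mod 11).
So the quadratic residues mod 11 are {1, 3, 4, 5, 9}.

1,3,4,5,9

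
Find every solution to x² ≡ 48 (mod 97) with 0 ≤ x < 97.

97 ≡ 1 (mod 4), so we find a root by search.
Trying successive values, 40² = 1600 ≡ 48 (mod 97). The other root is 97 − 40 = 57.

40, 57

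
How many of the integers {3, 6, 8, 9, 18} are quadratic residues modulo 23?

(3/23) = +1 → QR.
(6/23) = +1 → QR.
(8/23) = +1 → QR.
(9/23) = +1 → QR.
(18/23) = +1 → QR.
Total quadratic residues among the 5: 5.

5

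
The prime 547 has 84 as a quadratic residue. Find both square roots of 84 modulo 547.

Since 547 ≡ 3 (mod 4), a square root of 84 is 84^((547+1)/4) = 84^137 mod 547.
Repeated squaring: 84^2≡492, 84^4≡290, 84^8≡409, 84^16≡446, 84^32≡355, 84^64≡215, 84^128≡277 (mod 547).
84^137 = 84^(128+8+1) ≡ 453 (mod 547).
Check: 453² = 205209 ≡ 84 (mod 547). The two roots are 94 and 453.

94, 453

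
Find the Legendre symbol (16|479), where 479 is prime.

1

Pull out 2^4: since 479 ≡ 7 (mod 8), (2/479) = +1, so (2/479)^4 = +1.
Reached (1/479) = 1. Collecting the sign flips along the way, the symbol is +1.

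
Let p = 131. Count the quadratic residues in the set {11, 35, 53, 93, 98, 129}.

(11/131) = +1 → QR.
(35/131) = +1 → QR.
(53/131) = +1 → QR.
(93/131) = -1 → non-residue.
(98/131) = -1 → non-residue.
(129/131) = +1 → QR.
Total quadratic residues among the 6: 4.

4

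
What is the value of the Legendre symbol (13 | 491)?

1

Reciprocity: 13 ≡ 1 and 491 ≡ 3 (mod 4), so (13/491) = +(491/13).
Reduce top mod 13: now compute (10/13).
Pull out 2: since 13 ≡ 5 (mod 8), (2/13) = -1.
Reciprocity: 5 ≡ 1 and 13 ≡ 1 (mod 4), so (5/13) = +(13/5).
Reduce top mod 5: now compute (3/5).
Reciprocity: 3 ≡ 3 and 5 ≡ 1 (mod 4), so (3/5) = +(5/3).
Reduce top mod 3: now compute (2/3).
Pull out 2: since 3 ≡ 3 (mod 8), (2/3) = -1.
Reached (1/3) = 1. Collecting the sign flips along the way, the symbol is +1.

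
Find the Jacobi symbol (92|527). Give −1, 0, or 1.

Pull out 2^2: since 527 ≡ 7 (mod 8), (2/527) = +1, so (2/527)^2 = +1.
Reciprocity: 23 ≡ 3 and 527 ≡ 3 (mod 4), so (23/527) = −(527/23).
Reduce top mod 23: now compute (21/23).
Reciprocity: 21 ≡ 1 and 23 ≡ 3 (mod 4), so (21/23) = +(23/21).
Reduce top mod 21: now compute (2/21).
Pull out 2: since 21 ≡ 5 (mod 8), (2/21) = -1.
Reached (1/21) = 1. Collecting the sign flips along the way, the symbol is +1.

1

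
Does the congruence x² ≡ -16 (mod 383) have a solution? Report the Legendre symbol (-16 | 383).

Euler's criterion: (-16/383) ≡ 367^191 (mod 383).
367^2 ≡ 256 (mod 383)
367^4 ≡ 43 (mod 383)
367^8 ≡ 317 (mod 383)
367^16 ≡ 143 (mod 383)
367^32 ≡ 150 (mod 383)
367^64 ≡ 286 (mod 383)
367^128 ≡ 217 (mod 383)
367^191 = 367^(128+32+16+8+4+2+1) ≡ 382 (mod 383).
Result is 382 ≡ −1, so (-16/383) = −1.

-1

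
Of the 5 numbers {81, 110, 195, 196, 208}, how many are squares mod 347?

4

(81/347) = +1 → QR.
(110/347) = +1 → QR.
(195/347) = -1 → non-residue.
(196/347) = +1 → QR.
(208/347) = +1 → QR.
Total quadratic residues among the 5: 4.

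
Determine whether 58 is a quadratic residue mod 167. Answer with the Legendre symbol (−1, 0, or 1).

Pull out 2: since 167 ≡ 7 (mod 8), (2/167) = +1.
Reciprocity: 29 ≡ 1 and 167 ≡ 3 (mod 4), so (29/167) = +(167/29).
Reduce top mod 29: now compute (22/29).
Pull out 2: since 29 ≡ 5 (mod 8), (2/29) = -1.
Reciprocity: 11 ≡ 3 and 29 ≡ 1 (mod 4), so (11/29) = +(29/11).
Reduce top mod 11: now compute (7/11).
Reciprocity: 7 ≡ 3 and 11 ≡ 3 (mod 4), so (7/11) = −(11/7).
Reduce top mod 7: now compute (4/7).
Pull out 2^2: since 7 ≡ 7 (mod 8), (2/7) = +1, so (2/7)^2 = +1.
Reached (1/7) = 1. Collecting the sign flips along the way, the symbol is +1.

1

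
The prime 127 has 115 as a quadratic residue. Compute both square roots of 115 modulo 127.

Since 127 ≡ 3 (mod 4), a square root of 115 is 115^((127+1)/4) = 115^32 mod 127.
Repeated squaring: 115^2≡17, 115^4≡35, 115^8≡82, 115^16≡120, 115^32≡49 (mod 127).
115^32 = 115^(32) ≡ 49 (mod 127).
Check: 49² = 2401 ≡ 115 (mod 127). The two roots are 49 and 78.

49, 78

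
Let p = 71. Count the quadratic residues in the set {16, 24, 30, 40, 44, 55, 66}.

4

(16/71) = +1 → QR.
(24/71) = +1 → QR.
(30/71) = +1 → QR.
(40/71) = +1 → QR.
(44/71) = -1 → non-residue.
(55/71) = -1 → non-residue.
(66/71) = -1 → non-residue.
Total quadratic residues among the 7: 4.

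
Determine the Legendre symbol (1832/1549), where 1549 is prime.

First reduce: 1832 ≡ 283 (mod 1549).
Reciprocity: 283 ≡ 3 and 1549 ≡ 1 (mod 4), so (283/1549) = +(1549/283).
Reduce top mod 283: now compute (134/283).
Pull out 2: since 283 ≡ 3 (mod 8), (2/283) = -1.
Reciprocity: 67 ≡ 3 and 283 ≡ 3 (mod 4), so (67/283) = −(283/67).
Reduce top mod 67: now compute (15/67).
Reciprocity: 15 ≡ 3 and 67 ≡ 3 (mod 4), so (15/67) = −(67/15).
Reduce top mod 15: now compute (7/15).
Reciprocity: 7 ≡ 3 and 15 ≡ 3 (mod 4), so (7/15) = −(15/7).
Reduce top mod 7: now compute (1/7).
Reached (1/7) = 1. Collecting the sign flips along the way, the symbol is +1.

1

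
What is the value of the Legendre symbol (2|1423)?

Pull out 2: since 1423 ≡ 7 (mod 8), (2/1423) = +1.
Reached (1/1423) = 1. Collecting the sign flips along the way, the symbol is +1.

1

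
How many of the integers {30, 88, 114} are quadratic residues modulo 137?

2

(30/137) = +1 → QR.
(88/137) = +1 → QR.
(114/137) = -1 → non-residue.
Total quadratic residues among the 3: 2.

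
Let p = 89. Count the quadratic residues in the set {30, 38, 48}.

0

(30/89) = -1 → non-residue.
(38/89) = -1 → non-residue.
(48/89) = -1 → non-residue.
Total quadratic residues among the 3: 0.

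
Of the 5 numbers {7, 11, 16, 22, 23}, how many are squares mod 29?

4

(7/29) = +1 → QR.
(11/29) = -1 → non-residue.
(16/29) = +1 → QR.
(22/29) = +1 → QR.
(23/29) = +1 → QR.
Total quadratic residues among the 5: 4.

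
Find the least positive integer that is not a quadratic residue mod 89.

(2/89) = +1, so 2 is a residue.
(3/89) = −1, so 3 is the smallest positive non-residue mod 89.

3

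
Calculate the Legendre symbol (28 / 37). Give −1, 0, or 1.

Pull out 2^2: since 37 ≡ 5 (mod 8), (2/37) = -1, so (2/37)^2 = +1.
Reciprocity: 7 ≡ 3 and 37 ≡ 1 (mod 4), so (7/37) = +(37/7).
Reduce top mod 7: now compute (2/7).
Pull out 2: since 7 ≡ 7 (mod 8), (2/7) = +1.
Reached (1/7) = 1. Collecting the sign flips along the way, the symbol is +1.

1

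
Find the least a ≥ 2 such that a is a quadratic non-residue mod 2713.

(2/2713) = +1, so 2 is a residue.
(3/2713) = +1, so 3 is a residue.
(4/2713) = +1, so 4 is a residue.
(5/2713) = −1, so 5 is the smallest positive non-residue mod 2713.

5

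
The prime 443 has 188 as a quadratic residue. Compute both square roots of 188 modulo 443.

184, 259

Since 443 ≡ 3 (mod 4), a square root of 188 is 188^((443+1)/4) = 188^111 mod 443.
Repeated squaring: 188^2≡347, 188^4≡356, 188^8≡38, 188^16≡115, 188^32≡378, 188^64≡238 (mod 443).
188^111 = 188^(64+32+8+4+2+1) ≡ 184 (mod 443).
Check: 184² = 33856 ≡ 188 (mod 443). The two roots are 184 and 259.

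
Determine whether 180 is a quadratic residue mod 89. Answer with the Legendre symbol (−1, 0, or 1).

First reduce: 180 ≡ 2 (mod 89).
Pull out 2: since 89 ≡ 1 (mod 8), (2/89) = +1.
Reached (1/89) = 1. Collecting the sign flips along the way, the symbol is +1.

1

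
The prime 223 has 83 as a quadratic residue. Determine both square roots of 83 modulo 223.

Since 223 ≡ 3 (mod 4), a square root of 83 is 83^((223+1)/4) = 83^56 mod 223.
Repeated squaring: 83^2≡199, 83^4≡130, 83^8≡175, 83^16≡74, 83^32≡124 (mod 223).
83^56 = 83^(32+16+8) ≡ 200 (mod 223).
Check: 200² = 40000 ≡ 83 (mod 223). The two roots are 23 and 200.

23, 200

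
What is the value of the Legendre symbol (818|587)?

-1

Euler's criterion: (818/587) ≡ 231^293 (mod 587).
231^2 ≡ 531 (mod 587)
231^4 ≡ 201 (mod 587)
231^8 ≡ 485 (mod 587)
231^16 ≡ 425 (mod 587)
231^32 ≡ 416 (mod 587)
231^64 ≡ 478 (mod 587)
231^128 ≡ 141 (mod 587)
231^256 ≡ 510 (mod 587)
231^293 = 231^(256+32+4+1) ≡ 586 (mod 587).
Result is 586 ≡ −1, so (818/587) = −1.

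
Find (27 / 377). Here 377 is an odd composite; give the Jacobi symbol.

Reciprocity: 27 ≡ 3 and 377 ≡ 1 (mod 4), so (27/377) = +(377/27).
Reduce top mod 27: now compute (26/27).
Pull out 2: since 27 ≡ 3 (mod 8), (2/27) = -1.
Reciprocity: 13 ≡ 1 and 27 ≡ 3 (mod 4), so (13/27) = +(27/13).
Reduce top mod 13: now compute (1/13).
Reached (1/13) = 1. Collecting the sign flips along the way, the symbol is -1.

-1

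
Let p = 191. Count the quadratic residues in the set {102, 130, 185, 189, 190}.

(102/191) = +1 → QR.
(130/191) = +1 → QR.
(185/191) = -1 → non-residue.
(189/191) = -1 → non-residue.
(190/191) = -1 → non-residue.
Total quadratic residues among the 5: 2.

2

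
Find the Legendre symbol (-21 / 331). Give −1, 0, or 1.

-1

First reduce: -21 ≡ 310 (mod 331).
Pull out 2: since 331 ≡ 3 (mod 8), (2/331) = -1.
Reciprocity: 155 ≡ 3 and 331 ≡ 3 (mod 4), so (155/331) = −(331/155).
Reduce top mod 155: now compute (21/155).
Reciprocity: 21 ≡ 1 and 155 ≡ 3 (mod 4), so (21/155) = +(155/21).
Reduce top mod 21: now compute (8/21).
Pull out 2^3: since 21 ≡ 5 (mod 8), (2/21) = -1, so (2/21)^3 = -1.
Reached (1/21) = 1. Collecting the sign flips along the way, the symbol is -1.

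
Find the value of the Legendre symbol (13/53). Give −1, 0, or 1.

1

Reciprocity: 13 ≡ 1 and 53 ≡ 1 (mod 4), so (13/53) = +(53/13).
Reduce top mod 13: now compute (1/13).
Reached (1/13) = 1. Collecting the sign flips along the way, the symbol is +1.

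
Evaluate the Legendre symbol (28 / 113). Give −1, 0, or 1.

Euler's criterion: (28/113) ≡ 28^56 (mod 113).
28^2 ≡ 106 (mod 113)
28^4 ≡ 49 (mod 113)
28^8 ≡ 28 (mod 113)
28^16 ≡ 106 (mod 113)
28^32 ≡ 49 (mod 113)
28^56 = 28^(32+16+8) ≡ 1 (mod 113).
Result is 1, so (28/113) = 1.

1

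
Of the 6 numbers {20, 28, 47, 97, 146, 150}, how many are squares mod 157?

(20/157) = -1 → non-residue.
(28/157) = -1 → non-residue.
(47/157) = +1 → QR.
(97/157) = -1 → non-residue.
(146/157) = +1 → QR.
(150/157) = -1 → non-residue.
Total quadratic residues among the 6: 2.

2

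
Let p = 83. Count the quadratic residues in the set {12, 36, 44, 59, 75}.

5

(12/83) = +1 → QR.
(36/83) = +1 → QR.
(44/83) = +1 → QR.
(59/83) = +1 → QR.
(75/83) = +1 → QR.
Total quadratic residues among the 5: 5.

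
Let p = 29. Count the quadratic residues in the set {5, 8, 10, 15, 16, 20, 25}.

4

(5/29) = +1 → QR.
(8/29) = -1 → non-residue.
(10/29) = -1 → non-residue.
(15/29) = -1 → non-residue.
(16/29) = +1 → QR.
(20/29) = +1 → QR.
(25/29) = +1 → QR.
Total quadratic residues among the 7: 4.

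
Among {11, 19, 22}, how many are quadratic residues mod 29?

1

(11/29) = -1 → non-residue.
(19/29) = -1 → non-residue.
(22/29) = +1 → QR.
Total quadratic residues among the 3: 1.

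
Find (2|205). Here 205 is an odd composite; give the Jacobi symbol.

-1

Pull out 2: since 205 ≡ 5 (mod 8), (2/205) = -1.
Reached (1/205) = 1. Collecting the sign flips along the way, the symbol is -1.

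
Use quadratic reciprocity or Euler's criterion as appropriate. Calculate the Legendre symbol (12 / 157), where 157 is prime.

Euler's criterion: (12/157) ≡ 12^78 (mod 157).
12^2 ≡ 144 (mod 157)
12^4 ≡ 12 (mod 157)
12^8 ≡ 144 (mod 157)
12^16 ≡ 12 (mod 157)
12^32 ≡ 144 (mod 157)
12^64 ≡ 12 (mod 157)
12^78 = 12^(64+8+4+2) ≡ 1 (mod 157).
Result is 1, so (12/157) = 1.

1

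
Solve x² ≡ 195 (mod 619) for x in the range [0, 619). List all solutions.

156, 463

Since 619 ≡ 3 (mod 4), a square root of 195 is 195^((619+1)/4) = 195^155 mod 619.
Repeated squaring: 195^2≡266, 195^4≡190, 195^8≡198, 195^16≡207, 195^32≡138, 195^64≡474, 195^128≡598 (mod 619).
195^155 = 195^(128+16+8+2+1) ≡ 156 (mod 619).
Check: 156² = 24336 ≡ 195 (mod 619). The two roots are 156 and 463.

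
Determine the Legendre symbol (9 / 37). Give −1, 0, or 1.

1

Reciprocity: 9 ≡ 1 and 37 ≡ 1 (mod 4), so (9/37) = +(37/9).
Reduce top mod 9: now compute (1/9).
Reached (1/9) = 1. Collecting the sign flips along the way, the symbol is +1.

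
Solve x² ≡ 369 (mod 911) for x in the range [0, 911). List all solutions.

338, 573

Since 911 ≡ 3 (mod 4), a square root of 369 is 369^((911+1)/4) = 369^228 mod 911.
Repeated squaring: 369^2≡422, 369^4≡439, 369^8≡500, 369^16≡386, 369^32≡503, 369^64≡662, 369^128≡53 (mod 911).
369^228 = 369^(128+64+32+4) ≡ 338 (mod 911).
Check: 338² = 114244 ≡ 369 (mod 911). The two roots are 338 and 573.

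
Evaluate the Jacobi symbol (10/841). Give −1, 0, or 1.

1

Pull out 2: since 841 ≡ 1 (mod 8), (2/841) = +1.
Reciprocity: 5 ≡ 1 and 841 ≡ 1 (mod 4), so (5/841) = +(841/5).
Reduce top mod 5: now compute (1/5).
Reached (1/5) = 1. Collecting the sign flips along the way, the symbol is +1.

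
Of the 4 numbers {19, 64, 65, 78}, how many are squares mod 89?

2

(19/89) = -1 → non-residue.
(64/89) = +1 → QR.
(65/89) = -1 → non-residue.
(78/89) = +1 → QR.
Total quadratic residues among the 4: 2.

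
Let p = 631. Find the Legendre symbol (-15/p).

Euler's criterion: (-15/631) ≡ 616^315 (mod 631).
616^2 ≡ 225 (mod 631)
616^4 ≡ 145 (mod 631)
616^8 ≡ 202 (mod 631)
616^16 ≡ 420 (mod 631)
616^32 ≡ 351 (mod 631)
616^64 ≡ 156 (mod 631)
616^128 ≡ 358 (mod 631)
616^256 ≡ 71 (mod 631)
616^315 = 616^(256+32+16+8+2+1) ≡ 1 (mod 631).
Result is 1, so (-15/631) = 1.

1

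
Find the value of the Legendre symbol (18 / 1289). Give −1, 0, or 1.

1

Pull out 2: since 1289 ≡ 1 (mod 8), (2/1289) = +1.
Reciprocity: 9 ≡ 1 and 1289 ≡ 1 (mod 4), so (9/1289) = +(1289/9).
Reduce top mod 9: now compute (2/9).
Pull out 2: since 9 ≡ 1 (mod 8), (2/9) = +1.
Reached (1/9) = 1. Collecting the sign flips along the way, the symbol is +1.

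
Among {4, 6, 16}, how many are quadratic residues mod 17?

(4/17) = +1 → QR.
(6/17) = -1 → non-residue.
(16/17) = +1 → QR.
Total quadratic residues among the 3: 2.

2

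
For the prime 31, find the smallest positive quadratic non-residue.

(2/31) = +1, so 2 is a residue.
(3/31) = −1, so 3 is the smallest positive non-residue mod 31.

3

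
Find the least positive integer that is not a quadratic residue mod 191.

(2/191) = +1, so 2 is a residue.
(3/191) = +1, so 3 is a residue.
(4/191) = +1, so 4 is a residue.
(5/191) = +1, so 5 is a residue.
(6/191) = +1, so 6 is a residue.
(7/191) = −1, so 7 is the smallest positive non-residue mod 191.

7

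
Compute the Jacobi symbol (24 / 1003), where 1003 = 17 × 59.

1

Pull out 2^3: since 1003 ≡ 3 (mod 8), (2/1003) = -1, so (2/1003)^3 = -1.
Reciprocity: 3 ≡ 3 and 1003 ≡ 3 (mod 4), so (3/1003) = −(1003/3).
Reduce top mod 3: now compute (1/3).
Reached (1/3) = 1. Collecting the sign flips along the way, the symbol is +1.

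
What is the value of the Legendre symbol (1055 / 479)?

1

First reduce: 1055 ≡ 97 (mod 479).
Reciprocity: 97 ≡ 1 and 479 ≡ 3 (mod 4), so (97/479) = +(479/97).
Reduce top mod 97: now compute (91/97).
Reciprocity: 91 ≡ 3 and 97 ≡ 1 (mod 4), so (91/97) = +(97/91).
Reduce top mod 91: now compute (6/91).
Pull out 2: since 91 ≡ 3 (mod 8), (2/91) = -1.
Reciprocity: 3 ≡ 3 and 91 ≡ 3 (mod 4), so (3/91) = −(91/3).
Reduce top mod 3: now compute (1/3).
Reached (1/3) = 1. Collecting the sign flips along the way, the symbol is +1.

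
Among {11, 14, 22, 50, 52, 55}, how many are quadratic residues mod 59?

1

(11/59) = -1 → non-residue.
(14/59) = -1 → non-residue.
(22/59) = +1 → QR.
(50/59) = -1 → non-residue.
(52/59) = -1 → non-residue.
(55/59) = -1 → non-residue.
Total quadratic residues among the 6: 1.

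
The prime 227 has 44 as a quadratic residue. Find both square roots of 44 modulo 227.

80, 147

Since 227 ≡ 3 (mod 4), a square root of 44 is 44^((227+1)/4) = 44^57 mod 227.
Repeated squaring: 44^2≡120, 44^4≡99, 44^8≡40, 44^16≡11, 44^32≡121 (mod 227).
44^57 = 44^(32+16+8+1) ≡ 147 (mod 227).
Check: 147² = 21609 ≡ 44 (mod 227). The two roots are 80 and 147.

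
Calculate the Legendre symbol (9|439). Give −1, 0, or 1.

1

Euler's criterion: (9/439) ≡ 9^219 (mod 439).
9^2 ≡ 81 (mod 439)
9^4 ≡ 415 (mod 439)
9^8 ≡ 137 (mod 439)
9^16 ≡ 331 (mod 439)
9^32 ≡ 250 (mod 439)
9^64 ≡ 162 (mod 439)
9^128 ≡ 343 (mod 439)
9^219 = 9^(128+64+16+8+2+1) ≡ 1 (mod 439).
Result is 1, so (9/439) = 1.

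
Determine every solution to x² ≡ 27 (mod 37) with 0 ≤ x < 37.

8, 29

37 ≡ 1 (mod 4), so we find a root by search.
Trying successive values, 8² = 64 ≡ 27 (mod 37). The other root is 37 − 8 = 29.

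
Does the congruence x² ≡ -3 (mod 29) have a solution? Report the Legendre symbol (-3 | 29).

-1

Euler's criterion: (-3/29) ≡ 26^14 (mod 29).
26^2 ≡ 9 (mod 29)
26^4 ≡ 23 (mod 29)
26^8 ≡ 7 (mod 29)
26^14 = 26^(8+4+2) ≡ 28 (mod 29).
Result is 28 ≡ −1, so (-3/29) = −1.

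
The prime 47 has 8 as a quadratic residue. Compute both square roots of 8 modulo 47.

Since 47 ≡ 3 (mod 4), a square root of 8 is 8^((47+1)/4) = 8^12 mod 47.
Repeated squaring: 8^2≡17, 8^4≡7, 8^8≡2 (mod 47).
8^12 = 8^(8+4) ≡ 14 (mod 47).
Check: 14² = 196 ≡ 8 (mod 47). The two roots are 14 and 33.

14, 33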